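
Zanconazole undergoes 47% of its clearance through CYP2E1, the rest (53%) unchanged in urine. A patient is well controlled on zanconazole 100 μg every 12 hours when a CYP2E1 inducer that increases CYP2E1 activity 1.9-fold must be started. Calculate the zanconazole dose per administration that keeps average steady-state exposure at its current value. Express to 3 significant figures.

CYP2E1: 0.47 × 1.9 = 0.893
Other: 0.53 (unchanged)
Relative clearance = 0.893 + 0.53 = 1.423.
Exposure is unchanged when dose changes in proportion to clearance. New dose = 100 μg × 1.423 = 142 μg.

142 μg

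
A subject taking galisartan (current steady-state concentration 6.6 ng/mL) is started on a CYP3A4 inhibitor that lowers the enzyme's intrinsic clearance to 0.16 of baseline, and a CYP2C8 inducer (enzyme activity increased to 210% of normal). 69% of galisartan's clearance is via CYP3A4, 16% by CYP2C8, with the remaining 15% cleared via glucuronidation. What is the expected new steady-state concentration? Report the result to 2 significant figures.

11 ng/mL

The CYP3A4 pathway (69% of clearance) drops to 0.16× activity: 0.69 × 0.16 = 0.1104.
The CYP2C8 pathway (16% of clearance) increases to 2.1× activity: 0.16 × 2.1 = 0.336.
The remaining 15% of clearance is unaffected.
CL_new/CL_old = 0.1104 + 0.336 + 0.15 = 0.5964.
Dividing the baseline by the relative clearance: 6.6 / 0.5964 = 11 ng/mL.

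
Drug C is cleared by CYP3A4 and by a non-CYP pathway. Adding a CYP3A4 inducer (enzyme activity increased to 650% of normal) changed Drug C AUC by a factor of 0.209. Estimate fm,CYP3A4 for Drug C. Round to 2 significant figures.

0.69

CL'/CL = 1 / 0.209 = 4.785
6.5·fm + (1 − fm) = 4.785
fm = (4.785 − 1) / (6.5 − 1) = 0.69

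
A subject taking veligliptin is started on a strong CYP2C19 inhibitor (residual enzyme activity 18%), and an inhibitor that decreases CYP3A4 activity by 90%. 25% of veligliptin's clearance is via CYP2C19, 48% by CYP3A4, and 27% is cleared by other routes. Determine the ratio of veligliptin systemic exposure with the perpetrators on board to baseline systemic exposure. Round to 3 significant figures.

The CYP2C19 pathway (25% of clearance) is reduced to 0.18× activity: 0.25 × 0.18 = 0.045.
The CYP3A4 pathway (48% of clearance) is reduced to 0.1× activity: 0.48 × 0.1 = 0.048.
Non-CYP routes (27%) are unchanged.
CL_new/CL_old = 0.045 + 0.048 + 0.27 = 0.363.
Systemic exposure ∝ 1/CL: fold-change = 1 / 0.363 = 2.75.

2.75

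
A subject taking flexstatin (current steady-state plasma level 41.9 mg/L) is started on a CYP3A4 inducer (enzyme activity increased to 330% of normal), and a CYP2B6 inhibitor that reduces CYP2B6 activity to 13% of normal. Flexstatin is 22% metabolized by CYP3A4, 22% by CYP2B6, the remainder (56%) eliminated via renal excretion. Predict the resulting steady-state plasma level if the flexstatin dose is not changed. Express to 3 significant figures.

31.9 mg/L

The CYP3A4 pathway (22% of clearance) is boosted to 3.3× activity: 0.22 × 3.3 = 0.726.
The CYP2B6 pathway (22% of clearance) drops to 0.13× activity: 0.22 × 0.13 = 0.0286.
Non-CYP routes (56%) are unchanged.
CL_new/CL_old = 0.726 + 0.0286 + 0.56 = 1.3146.
New steady-state plasma level = 41.9 / 1.3146 = 31.9 mg/L (concentration scales inversely with clearance).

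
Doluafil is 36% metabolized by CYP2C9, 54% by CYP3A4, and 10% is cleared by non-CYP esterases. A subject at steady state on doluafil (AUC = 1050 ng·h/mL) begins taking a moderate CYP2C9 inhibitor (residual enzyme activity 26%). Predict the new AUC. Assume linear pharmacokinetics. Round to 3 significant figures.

1.43 × 10³ ng·h/mL

The CYP2C9 pathway (36% of clearance) drops to 0.26× activity: 0.36 × 0.26 = 0.0936.
CYP3A4 (54%) and the residual 10% are unaffected.
New clearance relative to baseline: 0.0936 + 0.54 + 0.1 = 0.7336.
New AUC = baseline ÷ relative clearance = 1050 / 0.7336 = 1.43 × 10³ ng·h/mL.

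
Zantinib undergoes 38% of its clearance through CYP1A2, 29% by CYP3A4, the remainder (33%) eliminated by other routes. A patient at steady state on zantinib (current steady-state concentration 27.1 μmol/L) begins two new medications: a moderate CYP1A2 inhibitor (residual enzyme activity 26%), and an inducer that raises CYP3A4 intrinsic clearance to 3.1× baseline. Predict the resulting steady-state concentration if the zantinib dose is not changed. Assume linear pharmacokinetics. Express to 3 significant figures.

20.4 μmol/L

The CYP1A2 pathway (38% of clearance) falls to 0.26× activity: 0.38 × 0.26 = 0.0988.
The CYP3A4 pathway (29% of clearance) increases to 3.1× activity: 0.29 × 3.1 = 0.899.
The remaining 33% of clearance is unaffected.
CL_new/CL_old = 0.0988 + 0.899 + 0.33 = 1.3278.
New steady-state concentration = 27.1 / 1.3278 = 20.4 μmol/L (concentration scales inversely with clearance).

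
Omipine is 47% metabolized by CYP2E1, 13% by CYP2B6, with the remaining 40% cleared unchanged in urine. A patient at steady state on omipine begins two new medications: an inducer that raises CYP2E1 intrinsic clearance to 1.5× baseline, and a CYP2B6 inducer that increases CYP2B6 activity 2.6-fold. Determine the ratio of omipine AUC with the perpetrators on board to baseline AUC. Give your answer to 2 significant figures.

0.69

The CYP2E1 pathway (47% of clearance) is boosted to 1.5× activity: 0.47 × 1.5 = 0.705.
The CYP2B6 pathway (13% of clearance) is boosted to 2.6× activity: 0.13 × 2.6 = 0.338.
Non-CYP routes (40%) are unchanged.
Relative clearance = 0.705 + 0.338 + 0.4 = 1.443.
Because AUC varies inversely with clearance, the combined effect is 1 / 1.443 = 0.69.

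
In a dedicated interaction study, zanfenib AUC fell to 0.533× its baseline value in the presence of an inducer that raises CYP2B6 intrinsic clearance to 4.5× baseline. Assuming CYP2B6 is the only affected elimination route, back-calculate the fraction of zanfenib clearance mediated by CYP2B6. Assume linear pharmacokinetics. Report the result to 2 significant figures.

CL'/CL = 1 / 0.533 = 1.876
4.5·fm + (1 − fm) = 1.876
fm = (1.876 − 1) / (4.5 − 1) = 0.25

0.25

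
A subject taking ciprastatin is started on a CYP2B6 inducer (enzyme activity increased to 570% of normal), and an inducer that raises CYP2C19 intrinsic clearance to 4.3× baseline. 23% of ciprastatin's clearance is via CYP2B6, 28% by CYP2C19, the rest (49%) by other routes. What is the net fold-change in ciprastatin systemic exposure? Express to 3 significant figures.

0.333

The CYP2B6 pathway (23% of clearance) increases to 5.7× activity: 0.23 × 5.7 = 1.311.
The CYP2C19 pathway (28% of clearance) increases to 4.3× activity: 0.28 × 4.3 = 1.204.
Non-CYP routes (49%) are unchanged.
Relative clearance = 1.311 + 1.204 + 0.49 = 3.005.
Because systemic exposure varies inversely with clearance, the combined effect is 1 / 3.005 = 0.333.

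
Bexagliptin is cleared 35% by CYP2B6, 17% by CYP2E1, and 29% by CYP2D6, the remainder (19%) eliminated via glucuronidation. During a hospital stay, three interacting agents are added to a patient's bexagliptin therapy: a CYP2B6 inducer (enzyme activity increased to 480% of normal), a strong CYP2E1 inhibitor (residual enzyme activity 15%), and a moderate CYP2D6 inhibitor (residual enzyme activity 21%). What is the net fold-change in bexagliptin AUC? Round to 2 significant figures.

0.51

The CYP2B6 pathway (35% of clearance) rises to 4.8× activity: 0.35 × 4.8 = 1.68.
The CYP2E1 pathway (17% of clearance) falls to 0.15× activity: 0.17 × 0.15 = 0.0255.
The CYP2D6 pathway (29% of clearance) drops to 0.21× activity: 0.29 × 0.21 = 0.0609.
Non-CYP routes (19%) are unchanged.
New clearance relative to baseline: 1.68 + 0.0255 + 0.0609 + 0.19 = 1.9564.
AUC ∝ 1/CL: fold-change = 1 / 1.9564 = 0.51.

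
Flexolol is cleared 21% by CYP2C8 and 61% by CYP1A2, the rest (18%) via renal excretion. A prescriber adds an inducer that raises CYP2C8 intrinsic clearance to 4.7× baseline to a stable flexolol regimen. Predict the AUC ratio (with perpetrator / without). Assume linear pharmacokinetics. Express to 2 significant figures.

0.56

The CYP2C8 pathway (21% of clearance) rises to 4.7× activity: 0.21 × 4.7 = 0.987.
CYP1A2 (61%) and the residual 18% are unaffected.
New clearance relative to baseline: 0.987 + 0.61 + 0.18 = 1.777.
AUC ratio = CL_old/CL_new = 1 / 1.777 = 0.56.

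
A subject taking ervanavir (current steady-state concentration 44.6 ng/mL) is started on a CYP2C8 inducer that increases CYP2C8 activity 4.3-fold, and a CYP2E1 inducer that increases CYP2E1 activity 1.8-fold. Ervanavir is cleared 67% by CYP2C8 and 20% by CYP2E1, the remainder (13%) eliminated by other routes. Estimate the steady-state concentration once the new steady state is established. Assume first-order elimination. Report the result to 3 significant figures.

The CYP2C8 pathway (67% of clearance) rises to 4.3× activity: 0.67 × 4.3 = 2.881.
The CYP2E1 pathway (20% of clearance) rises to 1.8× activity: 0.2 × 1.8 = 0.36.
Non-CYP routes (13%) are unchanged.
Relative clearance = 2.881 + 0.36 + 0.13 = 3.371.
New steady-state concentration = 44.6 / 3.371 = 13.2 ng/mL (concentration scales inversely with clearance).

13.2 ng/mL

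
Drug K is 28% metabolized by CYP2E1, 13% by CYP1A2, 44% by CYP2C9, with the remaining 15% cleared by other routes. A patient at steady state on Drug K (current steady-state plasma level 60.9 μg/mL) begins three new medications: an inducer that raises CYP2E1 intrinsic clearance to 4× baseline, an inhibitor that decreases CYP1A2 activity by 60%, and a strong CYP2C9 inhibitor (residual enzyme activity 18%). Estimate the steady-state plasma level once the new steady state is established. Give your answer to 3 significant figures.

The CYP2E1 pathway (28% of clearance) increases to 4× activity: 0.28 × 4 = 1.12.
The CYP1A2 pathway (13% of clearance) falls to 0.4× activity: 0.13 × 0.4 = 0.052.
The CYP2C9 pathway (44% of clearance) drops to 0.18× activity: 0.44 × 0.18 = 0.0792.
Non-CYP routes (15%) are unchanged.
CL_new/CL_old = 1.12 + 0.052 + 0.0792 + 0.15 = 1.4012.
New steady-state plasma level = 60.9 / 1.4012 = 43.5 μg/mL (concentration scales inversely with clearance).

43.5 μg/mL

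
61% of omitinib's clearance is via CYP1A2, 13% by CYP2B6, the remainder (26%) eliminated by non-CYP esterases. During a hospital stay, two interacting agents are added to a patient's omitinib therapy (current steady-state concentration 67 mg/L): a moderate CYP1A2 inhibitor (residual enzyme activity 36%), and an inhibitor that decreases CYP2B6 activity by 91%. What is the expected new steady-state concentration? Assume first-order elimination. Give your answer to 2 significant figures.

1.4 × 10² mg/L

The CYP1A2 pathway (61% of clearance) drops to 0.36× activity: 0.61 × 0.36 = 0.2196.
The CYP2B6 pathway (13% of clearance) falls to 0.09× activity: 0.13 × 0.09 = 0.0117.
The remaining 26% of clearance is unaffected.
Relative clearance = 0.2196 + 0.0117 + 0.26 = 0.4913.
Dividing the baseline by the relative clearance: 67 / 0.4913 = 1.4 × 10² mg/L.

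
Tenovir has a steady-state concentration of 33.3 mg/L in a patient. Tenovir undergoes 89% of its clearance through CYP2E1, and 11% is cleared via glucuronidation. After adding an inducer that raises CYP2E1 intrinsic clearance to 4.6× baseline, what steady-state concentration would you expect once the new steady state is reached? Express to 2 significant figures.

7.9 mg/L

The CYP2E1 pathway (89% of clearance) rises to 4.6× activity: 0.89 × 4.6 = 4.094.
The remaining 11% of clearance is unaffected.
CL_new/CL_old = 4.094 + 0.11 = 4.204.
With dosing unchanged, steady-state concentration scales as 1/CL: 33.3 / 4.204 = 7.9 mg/L.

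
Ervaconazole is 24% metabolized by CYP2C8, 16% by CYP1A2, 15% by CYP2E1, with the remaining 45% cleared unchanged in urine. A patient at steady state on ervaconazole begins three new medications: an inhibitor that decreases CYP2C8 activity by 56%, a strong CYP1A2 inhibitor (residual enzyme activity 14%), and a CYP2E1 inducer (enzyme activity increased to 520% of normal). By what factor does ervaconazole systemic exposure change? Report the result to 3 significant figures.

0.736

The CYP2C8 pathway (24% of clearance) is reduced to 0.44× activity: 0.24 × 0.44 = 0.1056.
The CYP1A2 pathway (16% of clearance) is reduced to 0.14× activity: 0.16 × 0.14 = 0.0224.
The CYP2E1 pathway (15% of clearance) is boosted to 5.2× activity: 0.15 × 5.2 = 0.78.
The remaining 45% of clearance is unaffected.
New clearance relative to baseline: 0.1056 + 0.0224 + 0.78 + 0.45 = 1.358.
Net systemic exposure ratio = 1 / 1.358 = 0.736.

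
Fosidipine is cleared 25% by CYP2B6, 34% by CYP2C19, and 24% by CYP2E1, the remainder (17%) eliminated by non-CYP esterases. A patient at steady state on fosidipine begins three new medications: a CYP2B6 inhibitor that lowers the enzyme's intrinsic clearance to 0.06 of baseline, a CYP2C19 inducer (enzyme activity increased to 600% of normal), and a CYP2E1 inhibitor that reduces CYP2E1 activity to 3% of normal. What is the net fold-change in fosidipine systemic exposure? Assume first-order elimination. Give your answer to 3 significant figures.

The CYP2B6 pathway (25% of clearance) is reduced to 0.06× activity: 0.25 × 0.06 = 0.015.
The CYP2C19 pathway (34% of clearance) is boosted to 6× activity: 0.34 × 6 = 2.04.
The CYP2E1 pathway (24% of clearance) drops to 0.03× activity: 0.24 × 0.03 = 0.0072.
Non-CYP routes (17%) are unchanged.
New clearance relative to baseline: 0.015 + 2.04 + 0.0072 + 0.17 = 2.2322.
Net systemic exposure ratio = 1 / 2.2322 = 0.448.

0.448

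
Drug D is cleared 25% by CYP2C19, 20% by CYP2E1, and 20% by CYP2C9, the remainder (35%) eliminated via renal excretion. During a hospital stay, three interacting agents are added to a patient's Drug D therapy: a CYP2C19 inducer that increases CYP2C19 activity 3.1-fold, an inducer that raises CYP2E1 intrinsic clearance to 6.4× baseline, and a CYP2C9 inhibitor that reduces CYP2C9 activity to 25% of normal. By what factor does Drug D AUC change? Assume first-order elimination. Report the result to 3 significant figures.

CYP2C19: 0.25 × 3.1 = 0.775
CYP2E1: 0.2 × 6.4 = 1.28
CYP2C9: 0.2 × 0.25 = 0.05
Other: 0.35 (unchanged)
Relative clearance = 0.775 + 1.28 + 0.05 + 0.35 = 2.455.
Net AUC ratio = 1 / 2.455 = 0.407.

0.407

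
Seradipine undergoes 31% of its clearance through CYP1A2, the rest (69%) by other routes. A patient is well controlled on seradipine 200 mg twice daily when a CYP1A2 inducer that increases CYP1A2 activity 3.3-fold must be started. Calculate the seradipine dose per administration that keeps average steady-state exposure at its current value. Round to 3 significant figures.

343 mg

The CYP1A2 pathway (31% of clearance) rises to 3.3× activity: 0.31 × 3.3 = 1.023.
The remaining 69% of clearance is unaffected.
New clearance relative to baseline: 1.023 + 0.69 = 1.713.
Css,avg = (dose rate)/CL, so holding Css fixed requires dose ∝ CL: 200 × 1.713 = 343 mg.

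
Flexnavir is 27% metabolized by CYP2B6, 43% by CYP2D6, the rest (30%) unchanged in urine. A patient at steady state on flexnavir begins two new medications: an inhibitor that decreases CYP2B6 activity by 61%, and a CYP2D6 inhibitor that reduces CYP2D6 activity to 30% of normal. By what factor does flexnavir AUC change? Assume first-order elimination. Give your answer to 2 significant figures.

1.9

The CYP2B6 pathway (27% of clearance) falls to 0.39× activity: 0.27 × 0.39 = 0.1053.
The CYP2D6 pathway (43% of clearance) is reduced to 0.3× activity: 0.43 × 0.3 = 0.129.
Non-CYP routes (30%) are unchanged.
CL_new/CL_old = 0.1053 + 0.129 + 0.3 = 0.5343.
Net AUC ratio = 1 / 0.5343 = 1.9.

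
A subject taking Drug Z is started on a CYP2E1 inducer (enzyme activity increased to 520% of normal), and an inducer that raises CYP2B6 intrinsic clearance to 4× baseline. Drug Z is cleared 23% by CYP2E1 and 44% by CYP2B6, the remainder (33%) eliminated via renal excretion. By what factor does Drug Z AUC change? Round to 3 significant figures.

0.304

CYP2E1: 0.23 × 5.2 = 1.196
CYP2B6: 0.44 × 4 = 1.76
Other: 0.33 (unchanged)
New clearance relative to baseline: 1.196 + 1.76 + 0.33 = 3.286.
AUC ∝ 1/CL: fold-change = 1 / 3.286 = 0.304.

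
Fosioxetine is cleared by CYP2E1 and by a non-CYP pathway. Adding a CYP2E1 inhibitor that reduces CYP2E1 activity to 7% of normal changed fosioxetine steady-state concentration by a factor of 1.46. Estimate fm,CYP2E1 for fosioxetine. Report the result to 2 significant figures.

0.34

CL'/CL = 1 / 1.46 = 0.6849
0.07·fm + (1 − fm) = 0.6849
fm = (0.6849 − 1) / (0.07 − 1) = 0.34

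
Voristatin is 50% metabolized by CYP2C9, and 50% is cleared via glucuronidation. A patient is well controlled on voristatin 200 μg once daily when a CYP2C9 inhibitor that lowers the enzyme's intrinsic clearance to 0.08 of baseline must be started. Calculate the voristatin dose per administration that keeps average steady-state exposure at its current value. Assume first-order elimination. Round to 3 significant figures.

108 μg

The CYP2C9 pathway (50% of clearance) is reduced to 0.08× activity: 0.5 × 0.08 = 0.04.
The remaining 50% of clearance is unaffected.
Relative clearance = 0.04 + 0.5 = 0.54.
Css,avg = (dose rate)/CL, so holding Css fixed requires dose ∝ CL: 200 × 0.54 = 108 μg.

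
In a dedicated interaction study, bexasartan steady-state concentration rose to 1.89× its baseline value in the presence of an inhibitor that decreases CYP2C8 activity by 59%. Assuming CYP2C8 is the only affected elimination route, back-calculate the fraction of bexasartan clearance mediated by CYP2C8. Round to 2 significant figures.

CL'/CL = 1 / 1.89 = 0.5291
0.41·fm + (1 − fm) = 0.5291
fm = (0.5291 − 1) / (0.41 − 1) = 0.80

0.80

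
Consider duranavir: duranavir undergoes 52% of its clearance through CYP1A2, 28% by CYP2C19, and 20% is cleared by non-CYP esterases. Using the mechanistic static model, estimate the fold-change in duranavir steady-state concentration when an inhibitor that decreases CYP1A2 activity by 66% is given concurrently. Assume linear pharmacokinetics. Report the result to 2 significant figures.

The CYP1A2 pathway (52% of clearance) drops to 0.34× activity: 0.52 × 0.34 = 0.1768.
CYP2C19 (28%) and the residual 20% are unaffected.
CL_new/CL_old = 0.1768 + 0.28 + 0.2 = 0.6568.
Steady-state concentration is inversely proportional to clearance, so the fold-change is 1 / 0.6568 = 1.5.

1.5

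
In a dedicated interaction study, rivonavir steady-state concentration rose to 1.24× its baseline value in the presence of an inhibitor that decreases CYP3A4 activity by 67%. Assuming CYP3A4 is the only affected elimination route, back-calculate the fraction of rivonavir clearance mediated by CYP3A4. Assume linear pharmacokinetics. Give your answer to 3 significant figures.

Let fm be the CYP3A4 fraction. New clearance relative to baseline = fm × 0.33 + (1 − fm).
Steady-state concentration ratio = 1 / (new CL fraction), so new CL fraction = 1 / 1.24 = 0.8065.
fm × 0.33 + 1 − fm = 0.8065  ⇒  fm × (0.33 − 1) = −0.1935  ⇒  fm = 0.289.

0.289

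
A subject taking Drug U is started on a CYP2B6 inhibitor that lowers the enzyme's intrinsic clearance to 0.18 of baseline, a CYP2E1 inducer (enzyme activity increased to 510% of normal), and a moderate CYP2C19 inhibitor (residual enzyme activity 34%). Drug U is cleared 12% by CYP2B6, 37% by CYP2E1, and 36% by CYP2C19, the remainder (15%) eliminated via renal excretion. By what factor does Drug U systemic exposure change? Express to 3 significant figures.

0.459

The CYP2B6 pathway (12% of clearance) falls to 0.18× activity: 0.12 × 0.18 = 0.0216.
The CYP2E1 pathway (37% of clearance) increases to 5.1× activity: 0.37 × 5.1 = 1.887.
The CYP2C19 pathway (36% of clearance) drops to 0.34× activity: 0.36 × 0.34 = 0.1224.
Non-CYP routes (15%) are unchanged.
Relative clearance = 0.0216 + 1.887 + 0.1224 + 0.15 = 2.181.
Systemic exposure ∝ 1/CL: fold-change = 1 / 2.181 = 0.459.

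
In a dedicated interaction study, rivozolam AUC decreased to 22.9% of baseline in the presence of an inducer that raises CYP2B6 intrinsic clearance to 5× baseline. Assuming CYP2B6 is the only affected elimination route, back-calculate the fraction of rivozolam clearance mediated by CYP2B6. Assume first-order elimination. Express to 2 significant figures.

Let fm be the CYP2B6 fraction. New clearance relative to baseline = fm × 5 + (1 − fm).
AUC ratio = 1 / (new CL fraction), so new CL fraction = 1 / 0.229 = 4.367.
fm × 5 + 1 − fm = 4.367  ⇒  fm × (5 − 1) = 3.367  ⇒  fm = 0.84.

0.84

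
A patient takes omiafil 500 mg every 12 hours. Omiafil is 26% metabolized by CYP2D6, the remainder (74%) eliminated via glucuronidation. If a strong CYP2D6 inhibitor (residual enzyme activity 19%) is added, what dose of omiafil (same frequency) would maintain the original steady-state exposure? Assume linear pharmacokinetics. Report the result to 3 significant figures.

The CYP2D6 pathway (26% of clearance) falls to 0.19× activity: 0.26 × 0.19 = 0.0494.
Non-CYP routes (74%) are unchanged.
New clearance relative to baseline: 0.0494 + 0.74 = 0.7894.
To maintain the same steady-state level, dose must scale with clearance: new dose = 500 × 0.7894 = 395 mg.

395 mg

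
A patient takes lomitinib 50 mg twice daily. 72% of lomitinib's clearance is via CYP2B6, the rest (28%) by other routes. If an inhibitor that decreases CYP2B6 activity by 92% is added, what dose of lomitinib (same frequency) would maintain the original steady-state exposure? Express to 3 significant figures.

The CYP2B6 pathway (72% of clearance) is reduced to 0.08× activity: 0.72 × 0.08 = 0.0576.
Non-CYP routes (28%) are unchanged.
Relative clearance = 0.0576 + 0.28 = 0.3376.
Exposure is unchanged when dose changes in proportion to clearance. New dose = 50 mg × 0.3376 = 16.9 mg.

16.9 mg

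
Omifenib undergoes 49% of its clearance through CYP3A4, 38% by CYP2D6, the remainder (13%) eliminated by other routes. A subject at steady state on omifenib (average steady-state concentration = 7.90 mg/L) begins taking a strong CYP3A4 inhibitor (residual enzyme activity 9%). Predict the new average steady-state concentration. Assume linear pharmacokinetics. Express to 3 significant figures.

CYP3A4: 0.49 × 0.09 = 0.0441
CYP2D6: 0.38 (unchanged)
Other: 0.13 (unchanged)
New clearance relative to baseline: 0.0441 + 0.38 + 0.13 = 0.5541.
With dosing unchanged, average steady-state concentration scales as 1/CL: 7.90 / 0.5541 = 14.3 mg/L.

14.3 mg/L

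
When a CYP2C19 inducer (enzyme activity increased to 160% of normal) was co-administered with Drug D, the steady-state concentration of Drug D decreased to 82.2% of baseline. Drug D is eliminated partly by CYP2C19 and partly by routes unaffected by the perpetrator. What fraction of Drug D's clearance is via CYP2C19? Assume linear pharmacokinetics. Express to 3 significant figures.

Write x for the fraction cleared via CYP2C19. The observed steady-state concentration change means clearance rose to 1/0.822 = 1.217 of baseline.
Only the CYP2C19 route changed, so 1.217 = x·1.6 + (1 − x), giving x = 0.361.

0.361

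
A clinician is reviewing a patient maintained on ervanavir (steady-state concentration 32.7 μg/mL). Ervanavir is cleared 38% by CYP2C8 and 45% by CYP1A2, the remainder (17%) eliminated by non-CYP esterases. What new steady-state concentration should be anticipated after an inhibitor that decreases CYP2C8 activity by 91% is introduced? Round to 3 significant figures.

50.0 μg/mL

The CYP2C8 pathway (38% of clearance) is reduced to 0.09× activity: 0.38 × 0.09 = 0.0342.
CYP1A2 (45%) and the residual 17% are unaffected.
New clearance relative to baseline: 0.0342 + 0.45 + 0.17 = 0.6542.
With dosing unchanged, steady-state concentration scales as 1/CL: 32.7 / 0.6542 = 50.0 μg/mL.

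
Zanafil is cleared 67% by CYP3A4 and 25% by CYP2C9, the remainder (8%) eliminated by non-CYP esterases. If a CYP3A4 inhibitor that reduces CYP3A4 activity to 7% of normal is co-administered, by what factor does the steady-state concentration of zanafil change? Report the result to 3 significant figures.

2.65

The CYP3A4 pathway (67% of clearance) drops to 0.07× activity: 0.67 × 0.07 = 0.0469.
CYP2C9 (25%) and the residual 8% are unaffected.
CL_new/CL_old = 0.0469 + 0.25 + 0.08 = 0.3769.
Since steady-state concentration ∝ 1/CL, the ratio is 1 / 0.3769 = 2.65.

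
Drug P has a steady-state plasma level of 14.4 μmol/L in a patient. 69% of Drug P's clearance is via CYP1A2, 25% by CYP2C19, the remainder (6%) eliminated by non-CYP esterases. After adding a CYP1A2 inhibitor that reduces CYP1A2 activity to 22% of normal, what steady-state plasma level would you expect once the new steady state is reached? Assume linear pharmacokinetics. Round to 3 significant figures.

31.2 μmol/L

The CYP1A2 pathway (69% of clearance) drops to 0.22× activity: 0.69 × 0.22 = 0.1518.
CYP2C19 (25%) and the residual 6% are unaffected.
Relative clearance = 0.1518 + 0.25 + 0.06 = 0.4618.
Steady-state plasma level ∝ 1/CL, so new value = 14.4 / 0.4618 = 31.2 μmol/L.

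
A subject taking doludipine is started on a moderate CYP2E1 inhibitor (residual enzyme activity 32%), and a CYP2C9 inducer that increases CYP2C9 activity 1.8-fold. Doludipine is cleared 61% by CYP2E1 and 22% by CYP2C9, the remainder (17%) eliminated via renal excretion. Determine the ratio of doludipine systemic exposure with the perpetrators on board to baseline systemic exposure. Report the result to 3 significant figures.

1.31

The CYP2E1 pathway (61% of clearance) is reduced to 0.32× activity: 0.61 × 0.32 = 0.1952.
The CYP2C9 pathway (22% of clearance) rises to 1.8× activity: 0.22 × 1.8 = 0.396.
The remaining 17% of clearance is unaffected.
Relative clearance = 0.1952 + 0.396 + 0.17 = 0.7612.
Because systemic exposure varies inversely with clearance, the combined effect is 1 / 0.7612 = 1.31.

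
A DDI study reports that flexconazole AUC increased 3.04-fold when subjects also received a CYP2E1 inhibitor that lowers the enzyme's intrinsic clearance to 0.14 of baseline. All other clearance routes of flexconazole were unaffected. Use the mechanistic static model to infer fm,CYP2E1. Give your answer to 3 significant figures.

Write x for the fraction cleared via CYP2E1. The observed AUC change means clearance fell to 1/3.04 = 0.3289 of baseline.
Only the CYP2E1 route changed, so 0.3289 = x·0.14 + (1 − x), giving x = 0.780.

0.780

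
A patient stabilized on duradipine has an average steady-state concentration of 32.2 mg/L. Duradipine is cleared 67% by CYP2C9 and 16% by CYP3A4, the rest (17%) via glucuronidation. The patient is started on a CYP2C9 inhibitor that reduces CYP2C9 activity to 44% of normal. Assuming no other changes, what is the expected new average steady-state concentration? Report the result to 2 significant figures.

CYP2C9: 0.67 × 0.44 = 0.2948
CYP3A4: 0.16 (unchanged)
Other: 0.17 (unchanged)
CL_new/CL_old = 0.2948 + 0.16 + 0.17 = 0.6248.
Average steady-state concentration ∝ 1/CL, so new value = 32.2 / 0.6248 = 52 mg/L.

52 mg/L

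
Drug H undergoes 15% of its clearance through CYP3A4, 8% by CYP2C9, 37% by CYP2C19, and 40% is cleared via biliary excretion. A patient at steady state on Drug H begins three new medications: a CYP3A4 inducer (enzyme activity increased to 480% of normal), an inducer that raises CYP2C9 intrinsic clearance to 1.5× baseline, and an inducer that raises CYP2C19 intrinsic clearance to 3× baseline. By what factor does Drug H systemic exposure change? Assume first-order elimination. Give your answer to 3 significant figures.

CYP3A4: 0.15 × 4.8 = 0.72
CYP2C9: 0.08 × 1.5 = 0.12
CYP2C19: 0.37 × 3 = 1.11
Other: 0.4 (unchanged)
New clearance relative to baseline: 0.72 + 0.12 + 1.11 + 0.4 = 2.35.
Because systemic exposure varies inversely with clearance, the combined effect is 1 / 2.35 = 0.426.

0.426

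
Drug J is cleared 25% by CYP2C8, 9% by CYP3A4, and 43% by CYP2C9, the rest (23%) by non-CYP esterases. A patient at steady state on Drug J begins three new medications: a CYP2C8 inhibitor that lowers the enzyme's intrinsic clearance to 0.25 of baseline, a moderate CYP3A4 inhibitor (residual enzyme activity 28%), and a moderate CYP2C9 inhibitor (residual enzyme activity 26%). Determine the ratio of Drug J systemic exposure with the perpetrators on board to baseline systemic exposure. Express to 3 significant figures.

2.33

The CYP2C8 pathway (25% of clearance) drops to 0.25× activity: 0.25 × 0.25 = 0.0625.
The CYP3A4 pathway (9% of clearance) is reduced to 0.28× activity: 0.09 × 0.28 = 0.0252.
The CYP2C9 pathway (43% of clearance) drops to 0.26× activity: 0.43 × 0.26 = 0.1118.
Non-CYP routes (23%) are unchanged.
Relative clearance = 0.0625 + 0.0252 + 0.1118 + 0.23 = 0.4295.
Net systemic exposure ratio = 1 / 0.4295 = 2.33.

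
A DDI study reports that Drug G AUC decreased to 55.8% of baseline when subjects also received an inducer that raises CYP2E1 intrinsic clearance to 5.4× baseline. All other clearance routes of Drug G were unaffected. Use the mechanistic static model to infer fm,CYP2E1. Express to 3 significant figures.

Write x for the fraction cleared via CYP2E1. The observed AUC change means clearance rose to 1/0.558 = 1.792 of baseline.
Setting x·5.4 + (1 − x) = 1.792 and solving: x = (1.792 − 1)/(5.4 − 1) = 0.180.

0.180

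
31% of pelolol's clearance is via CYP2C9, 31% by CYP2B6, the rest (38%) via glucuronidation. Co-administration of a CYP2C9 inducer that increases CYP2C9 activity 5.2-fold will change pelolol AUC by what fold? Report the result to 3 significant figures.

CYP2C9: 0.31 × 5.2 = 1.612
CYP2B6: 0.31 (unchanged)
Other: 0.38 (unchanged)
CL_new/CL_old = 1.612 + 0.31 + 0.38 = 2.302.
Since AUC ∝ 1/CL, the ratio is 1 / 2.302 = 0.434.

0.434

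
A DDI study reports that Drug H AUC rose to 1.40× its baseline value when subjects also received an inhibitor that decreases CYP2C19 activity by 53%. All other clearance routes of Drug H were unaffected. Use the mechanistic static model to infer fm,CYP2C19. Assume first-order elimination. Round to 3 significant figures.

0.539

Call the CYP2C19 fraction fm. After the interaction, CL_new/CL_old = fm × 0.47 + (1 − fm).
AUC ratio = 1 / (new CL fraction), so new CL fraction = 1 / 1.40 = 0.7143.
fm × 0.47 + 1 − fm = 0.7143  ⇒  fm × (0.47 − 1) = −0.2857  ⇒  fm = 0.539.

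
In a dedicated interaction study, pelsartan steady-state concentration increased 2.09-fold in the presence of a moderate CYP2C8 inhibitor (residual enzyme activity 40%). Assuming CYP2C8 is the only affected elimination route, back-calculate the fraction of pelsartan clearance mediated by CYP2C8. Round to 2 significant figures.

Call the CYP2C8 fraction fm. After the interaction, CL_new/CL_old = fm × 0.4 + (1 − fm).
Steady-state concentration ratio = 1 / (new CL fraction), so new CL fraction = 1 / 2.09 = 0.4785.
fm × 0.4 + 1 − fm = 0.4785  ⇒  fm × (0.4 − 1) = −0.5215  ⇒  fm = 0.87.

0.87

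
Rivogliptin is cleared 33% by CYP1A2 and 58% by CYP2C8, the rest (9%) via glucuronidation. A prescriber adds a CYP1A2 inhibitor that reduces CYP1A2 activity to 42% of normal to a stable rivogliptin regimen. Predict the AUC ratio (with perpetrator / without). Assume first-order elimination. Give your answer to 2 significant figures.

1.2

The CYP1A2 pathway (33% of clearance) drops to 0.42× activity: 0.33 × 0.42 = 0.1386.
CYP2C8 (58%) and the residual 9% are unaffected.
CL_new/CL_old = 0.1386 + 0.58 + 0.09 = 0.8086.
AUC is inversely proportional to clearance, so the fold-change is 1 / 0.8086 = 1.2.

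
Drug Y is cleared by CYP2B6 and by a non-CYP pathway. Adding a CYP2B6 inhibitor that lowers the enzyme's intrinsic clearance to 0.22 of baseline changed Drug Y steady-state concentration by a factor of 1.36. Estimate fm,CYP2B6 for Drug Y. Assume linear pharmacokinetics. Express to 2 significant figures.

CL'/CL = 1 / 1.36 = 0.7353
0.22·fm + (1 − fm) = 0.7353
fm = (0.7353 − 1) / (0.22 − 1) = 0.34

0.34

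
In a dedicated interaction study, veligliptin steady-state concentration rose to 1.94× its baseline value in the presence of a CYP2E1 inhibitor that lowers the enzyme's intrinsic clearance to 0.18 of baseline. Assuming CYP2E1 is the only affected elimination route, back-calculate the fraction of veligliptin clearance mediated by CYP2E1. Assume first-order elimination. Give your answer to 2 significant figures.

0.59

CL'/CL = 1 / 1.94 = 0.5155
0.18·fm + (1 − fm) = 0.5155
fm = (0.5155 − 1) / (0.18 − 1) = 0.59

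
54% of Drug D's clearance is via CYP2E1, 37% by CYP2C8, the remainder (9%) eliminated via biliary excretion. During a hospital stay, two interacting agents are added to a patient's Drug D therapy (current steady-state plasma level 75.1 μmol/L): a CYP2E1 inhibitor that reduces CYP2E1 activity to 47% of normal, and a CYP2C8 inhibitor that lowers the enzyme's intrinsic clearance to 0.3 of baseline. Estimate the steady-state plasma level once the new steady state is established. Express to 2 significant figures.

CYP2E1: 0.54 × 0.47 = 0.2538
CYP2C8: 0.37 × 0.3 = 0.111
Other: 0.09 (unchanged)
New clearance relative to baseline: 0.2538 + 0.111 + 0.09 = 0.4548.
Steady-state plasma level ∝ 1/CL: new value = 75.1 / 0.4548 = 1.7 × 10² μmol/L.

1.7 × 10² μmol/L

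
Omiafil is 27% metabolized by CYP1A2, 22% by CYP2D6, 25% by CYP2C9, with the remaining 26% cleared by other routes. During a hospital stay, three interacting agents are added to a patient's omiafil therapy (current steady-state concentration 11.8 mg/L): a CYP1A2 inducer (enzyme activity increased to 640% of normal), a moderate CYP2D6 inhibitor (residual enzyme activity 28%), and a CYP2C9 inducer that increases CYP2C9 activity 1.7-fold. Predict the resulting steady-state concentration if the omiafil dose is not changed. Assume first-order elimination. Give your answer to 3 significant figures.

The CYP1A2 pathway (27% of clearance) rises to 6.4× activity: 0.27 × 6.4 = 1.728.
The CYP2D6 pathway (22% of clearance) is reduced to 0.28× activity: 0.22 × 0.28 = 0.0616.
The CYP2C9 pathway (25% of clearance) increases to 1.7× activity: 0.25 × 1.7 = 0.425.
The remaining 26% of clearance is unaffected.
Relative clearance = 1.728 + 0.0616 + 0.425 + 0.26 = 2.4746.
New steady-state concentration = 11.8 / 2.4746 = 4.77 mg/L (concentration scales inversely with clearance).

4.77 mg/L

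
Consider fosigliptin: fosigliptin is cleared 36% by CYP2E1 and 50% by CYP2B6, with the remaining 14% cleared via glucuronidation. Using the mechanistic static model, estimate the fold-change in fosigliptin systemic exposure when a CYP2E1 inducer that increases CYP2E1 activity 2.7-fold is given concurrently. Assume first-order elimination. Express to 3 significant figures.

0.620

CYP2E1: 0.36 × 2.7 = 0.972
CYP2B6: 0.5 (unchanged)
Other: 0.14 (unchanged)
Relative clearance = 0.972 + 0.5 + 0.14 = 1.612.
Systemic exposure is inversely proportional to clearance, so the fold-change is 1 / 1.612 = 0.620.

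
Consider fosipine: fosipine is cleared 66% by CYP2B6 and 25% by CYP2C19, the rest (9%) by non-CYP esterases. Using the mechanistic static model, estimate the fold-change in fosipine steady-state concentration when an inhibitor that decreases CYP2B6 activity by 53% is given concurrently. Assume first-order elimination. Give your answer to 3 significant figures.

CYP2B6: 0.66 × 0.47 = 0.3102
CYP2C19: 0.25 (unchanged)
Other: 0.09 (unchanged)
Relative clearance = 0.3102 + 0.25 + 0.09 = 0.6502.
Since steady-state concentration ∝ 1/CL, the ratio is 1 / 0.6502 = 1.54.

1.54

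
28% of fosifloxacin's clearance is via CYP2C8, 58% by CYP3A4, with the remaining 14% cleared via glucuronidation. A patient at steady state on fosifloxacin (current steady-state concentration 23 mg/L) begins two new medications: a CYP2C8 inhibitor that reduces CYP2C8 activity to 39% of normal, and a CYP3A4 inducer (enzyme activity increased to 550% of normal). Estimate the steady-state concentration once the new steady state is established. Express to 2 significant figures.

The CYP2C8 pathway (28% of clearance) drops to 0.39× activity: 0.28 × 0.39 = 0.1092.
The CYP3A4 pathway (58% of clearance) increases to 5.5× activity: 0.58 × 5.5 = 3.19.
The remaining 14% of clearance is unaffected.
Relative clearance = 0.1092 + 3.19 + 0.14 = 3.4392.
New steady-state concentration = 23 / 3.4392 = 6.7 mg/L (concentration scales inversely with clearance).

6.7 mg/L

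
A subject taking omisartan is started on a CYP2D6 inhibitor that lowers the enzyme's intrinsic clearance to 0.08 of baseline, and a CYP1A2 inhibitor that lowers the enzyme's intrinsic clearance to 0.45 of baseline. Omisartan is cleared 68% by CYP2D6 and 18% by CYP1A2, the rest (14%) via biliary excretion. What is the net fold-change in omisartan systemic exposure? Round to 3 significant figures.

The CYP2D6 pathway (68% of clearance) drops to 0.08× activity: 0.68 × 0.08 = 0.0544.
The CYP1A2 pathway (18% of clearance) is reduced to 0.45× activity: 0.18 × 0.45 = 0.081.
Non-CYP routes (14%) are unchanged.
Relative clearance = 0.0544 + 0.081 + 0.14 = 0.2754.
Because systemic exposure varies inversely with clearance, the combined effect is 1 / 0.2754 = 3.63.

3.63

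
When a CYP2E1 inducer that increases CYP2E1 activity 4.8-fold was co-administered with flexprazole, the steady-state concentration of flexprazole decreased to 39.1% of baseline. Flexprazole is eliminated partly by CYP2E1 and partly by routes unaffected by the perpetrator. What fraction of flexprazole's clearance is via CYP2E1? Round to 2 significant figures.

Write x for the fraction cleared via CYP2E1. The observed steady-state concentration change means clearance rose to 1/0.391 = 2.558 of baseline.
Only the CYP2E1 route changed, so 2.558 = x·4.8 + (1 − x), giving x = 0.41.

0.41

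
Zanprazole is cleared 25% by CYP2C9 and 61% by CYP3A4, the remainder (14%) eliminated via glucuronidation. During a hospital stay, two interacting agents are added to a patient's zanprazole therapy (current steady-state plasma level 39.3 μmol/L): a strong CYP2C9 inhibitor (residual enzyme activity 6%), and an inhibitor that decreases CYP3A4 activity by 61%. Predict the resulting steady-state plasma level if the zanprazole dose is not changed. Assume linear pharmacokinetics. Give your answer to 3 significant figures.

100 μmol/L

The CYP2C9 pathway (25% of clearance) drops to 0.06× activity: 0.25 × 0.06 = 0.015.
The CYP3A4 pathway (61% of clearance) drops to 0.39× activity: 0.61 × 0.39 = 0.2379.
The remaining 14% of clearance is unaffected.
Relative clearance = 0.015 + 0.2379 + 0.14 = 0.3929.
Steady-state plasma level ∝ 1/CL: new value = 39.3 / 0.3929 = 100 μmol/L.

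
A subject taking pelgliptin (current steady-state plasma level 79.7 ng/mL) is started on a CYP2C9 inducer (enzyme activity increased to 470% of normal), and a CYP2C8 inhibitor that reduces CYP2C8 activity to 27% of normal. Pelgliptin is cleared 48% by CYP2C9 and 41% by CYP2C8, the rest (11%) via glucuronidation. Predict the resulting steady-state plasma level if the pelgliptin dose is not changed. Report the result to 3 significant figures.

32.2 ng/mL

The CYP2C9 pathway (48% of clearance) rises to 4.7× activity: 0.48 × 4.7 = 2.256.
The CYP2C8 pathway (41% of clearance) falls to 0.27× activity: 0.41 × 0.27 = 0.1107.
Non-CYP routes (11%) are unchanged.
Relative clearance = 2.256 + 0.1107 + 0.11 = 2.4767.
New steady-state plasma level = 79.7 / 2.4767 = 32.2 ng/mL (concentration scales inversely with clearance).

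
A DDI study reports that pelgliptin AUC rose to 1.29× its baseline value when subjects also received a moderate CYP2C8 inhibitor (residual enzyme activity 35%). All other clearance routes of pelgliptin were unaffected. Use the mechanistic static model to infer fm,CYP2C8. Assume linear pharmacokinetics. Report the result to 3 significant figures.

Let fm be the CYP2C8 fraction. New clearance relative to baseline = fm × 0.35 + (1 − fm).
AUC ratio = 1 / (new CL fraction), so new CL fraction = 1 / 1.29 = 0.7752.
fm × 0.35 + 1 − fm = 0.7752  ⇒  fm × (0.35 − 1) = −0.2248  ⇒  fm = 0.346.

0.346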